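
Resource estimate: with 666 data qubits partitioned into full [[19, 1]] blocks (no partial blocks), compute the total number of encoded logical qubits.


Each code block uses 19 physical qubits for 1 logical qubit(s).
Number of complete blocks = floor(666 / 19) = 35
Logical qubits = 35 * 1
= 35

35


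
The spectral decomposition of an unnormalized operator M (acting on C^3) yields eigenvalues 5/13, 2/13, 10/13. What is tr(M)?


tr(M) = sum of eigenvalues
= 5/13 + 2/13 + 10/13
= 17/13
= 1.3077

1.3077


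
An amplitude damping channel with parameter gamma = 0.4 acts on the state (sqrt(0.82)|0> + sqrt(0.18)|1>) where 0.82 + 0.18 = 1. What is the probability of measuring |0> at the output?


For amplitude damping with parameter gamma on state sqrt(a)|0> + sqrt(b)|1>:
alpha^2 = 0.82, beta^2 = 0.18
P(|0>) = alpha^2 + gamma * beta^2
= 0.82 + 0.4 * 0.18
= 0.82 + 0.0720
= 0.8920

0.8920


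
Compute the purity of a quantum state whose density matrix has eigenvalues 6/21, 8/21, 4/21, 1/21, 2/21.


tr(rho^2) = sum of eigenvalues squared
= (6/21)^2 + (8/21)^2 + (4/21)^2 + (1/21)^2 + (2/21)^2
= (36 + 64 + 16 + 1 + 4) / 441
= 121/441
= 0.2744

0.2744


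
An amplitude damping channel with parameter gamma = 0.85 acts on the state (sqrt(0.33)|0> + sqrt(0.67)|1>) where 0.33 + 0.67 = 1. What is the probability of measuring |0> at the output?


For amplitude damping with parameter gamma on state sqrt(a)|0> + sqrt(b)|1>:
alpha^2 = 0.33, beta^2 = 0.67
P(|0>) = alpha^2 + gamma * beta^2
= 0.33 + 0.85 * 0.67
= 0.33 + 0.5695
= 0.8995

0.8995


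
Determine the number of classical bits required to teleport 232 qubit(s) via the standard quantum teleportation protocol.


Quantum teleportation requires 2 classical bits per qubit teleported.
232 qubit(s) -> 2 * 232 = 464 classical bits

464


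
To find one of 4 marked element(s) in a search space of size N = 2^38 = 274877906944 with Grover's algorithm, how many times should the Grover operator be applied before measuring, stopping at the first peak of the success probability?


After j Grover iterations the success probability is P(j) = sin^2((2j+1)*theta), where sin(theta) = sqrt(k/N).
N = 2^38 = 274877906944, k = 4
sin(theta) = sqrt(k/N) = 3.814697266e-06
theta = arcsin(sqrt(k/N)) = 3.814697266e-06 rad
P(j) reaches its first maximum when (2j+1)*theta is as close as possible to pi/2, i.e. j = round(pi/(4*theta) - 1/2).
pi/(4*theta) - 1/2 = 205886.9161
(For comparison, the common estimate pi/4 * sqrt(N/k) = 205887.4161; the exact maximiser is used here.)
Optimal iterations = 205887

205887


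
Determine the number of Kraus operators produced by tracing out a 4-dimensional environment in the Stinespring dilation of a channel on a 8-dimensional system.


Tracing out the environment in an orthonormal basis {|i>_E} gives Kraus operators K_i = <i|_E U |0>_E.
Number of Kraus operators = dim(H_env) = d_env
= 4

4


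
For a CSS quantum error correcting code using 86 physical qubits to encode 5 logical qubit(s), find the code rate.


Code rate R = k/n
= 5/86
= 0.0581

0.0581


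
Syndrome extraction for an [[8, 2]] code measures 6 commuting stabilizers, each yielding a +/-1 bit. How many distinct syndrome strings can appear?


Each stabilizer generator gives a binary (+1 or -1) measurement outcome.
With 6 independent generators:
Total syndromes = 2^6
= 64

64


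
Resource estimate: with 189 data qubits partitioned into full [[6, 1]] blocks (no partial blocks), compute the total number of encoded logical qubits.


Each code block uses 6 physical qubits for 1 logical qubit(s).
Number of complete blocks = floor(189 / 6) = 31
Logical qubits = 31 * 1
= 31

31


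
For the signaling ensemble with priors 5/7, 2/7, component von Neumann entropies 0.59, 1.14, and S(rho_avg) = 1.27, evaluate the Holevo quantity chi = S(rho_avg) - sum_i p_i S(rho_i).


chi = S(rho) - sum_i p_i * S(rho_i)
Weighted entropy = 5/7 * 0.59 + 2/7 * 1.14
= 0.7471
chi = 1.27 - 0.7471
= 0.5229

0.5229


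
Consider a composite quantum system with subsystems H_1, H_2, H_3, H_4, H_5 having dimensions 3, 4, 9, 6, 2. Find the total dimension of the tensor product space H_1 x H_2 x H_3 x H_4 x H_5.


dim(H_1 x H_2 x H_3 x H_4 x H_5) = 3 * 4 * 9 * 6 * 2
= 12 * 9 * 6 * 2
= 108 * 6 * 2
= 648 * 2
= 1296

1296


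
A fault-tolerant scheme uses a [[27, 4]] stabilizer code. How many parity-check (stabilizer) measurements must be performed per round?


For an [[n,k]] stabilizer code:
Number of stabilizer generators = n - k
= 27 - 4
= 23

23


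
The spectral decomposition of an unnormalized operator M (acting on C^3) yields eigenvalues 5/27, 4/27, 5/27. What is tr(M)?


tr(M) = sum of eigenvalues
= 5/27 + 4/27 + 5/27
= 14/27
= 0.5185

0.5185


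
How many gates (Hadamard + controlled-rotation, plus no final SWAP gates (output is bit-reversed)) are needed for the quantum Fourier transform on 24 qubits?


Hadamard gates: 24
Controlled rotations: n*(n-1)/2 = 24*23/2 = 276
SWAP gates: 0 (omitted)
Total = 24 + 276
= 300

300


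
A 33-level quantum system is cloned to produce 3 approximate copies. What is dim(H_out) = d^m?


Output space = H^(tensor 3) where dim(H) = 33
dim = 33^3
= 1089 (after 2 factors)
= 35937 (after 3 factors)
= 35937

35937


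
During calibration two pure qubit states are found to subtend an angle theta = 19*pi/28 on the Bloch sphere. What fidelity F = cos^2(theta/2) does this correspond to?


For states separated by angle theta on Bloch sphere:
F = cos^2(theta/2)
theta = 19*pi/28 = 2.1318
theta/2 = 1.0659
cos(theta/2) = 0.4837
F = 0.2340

0.2340


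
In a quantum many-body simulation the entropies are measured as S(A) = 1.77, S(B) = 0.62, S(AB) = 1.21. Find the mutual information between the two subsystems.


I(A:B) = S(A) + S(B) - S(AB)
= 1.77 + 0.62 - 1.21
= 1.1800

1.1800


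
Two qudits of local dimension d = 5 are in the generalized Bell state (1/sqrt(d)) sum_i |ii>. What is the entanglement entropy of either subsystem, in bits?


For a maximally entangled state in d x d:
S = log2(d) = log2(5)
= 2.3219

2.3219


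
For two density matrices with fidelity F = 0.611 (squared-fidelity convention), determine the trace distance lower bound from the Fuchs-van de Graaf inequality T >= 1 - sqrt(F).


Fuchs-van de Graaf (squared-fidelity convention): 1 - sqrt(F) <= T <= sqrt(1 - F).
Lower bound: T >= 1 - sqrt(F)
sqrt(F) = sqrt(0.611) = 0.7817
T >= 1 - 0.7817
T >= 0.2183

0.2183


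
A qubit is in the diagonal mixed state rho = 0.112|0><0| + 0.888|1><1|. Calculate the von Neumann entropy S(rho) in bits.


S = -p*log2(p) - (1-p)*log2(1-p)
p = 0.1120, 1-p = 0.8880
= -0.1120 * log2(0.1120) - 0.8880 * log2(0.8880)
= -(-0.3537) - (-0.1522)
= 0.5059

0.5059


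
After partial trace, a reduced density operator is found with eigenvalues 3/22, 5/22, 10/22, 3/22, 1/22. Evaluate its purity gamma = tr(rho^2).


tr(rho^2) = sum of eigenvalues squared
= (3/22)^2 + (5/22)^2 + (10/22)^2 + (3/22)^2 + (1/22)^2
= (9 + 25 + 100 + 9 + 1) / 484
= 144/484
= 0.2975

0.2975


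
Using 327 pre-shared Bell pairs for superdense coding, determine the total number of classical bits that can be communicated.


Superdense coding allows 2 classical bits per shared entangled pair.
327 pair(s) -> 2 * 327 = 654 classical bits

654


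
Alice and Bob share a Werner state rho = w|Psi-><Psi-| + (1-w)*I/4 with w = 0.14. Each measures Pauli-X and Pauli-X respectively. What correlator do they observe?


|Psi-> = (|01> - |10>)/sqrt(2)
For the pure Bell state, <X_A X_B> = -1 (Bell-state Pauli correlator).
The maximally-mixed part I/4 has tr(I/4 * P tensor P) = 0 for any traceless Pauli P.
So <X_A X_B>_rho = w * (-1) + (1 - w) * 0
= 0.14 * (-1)
= -0.1400

-0.1400


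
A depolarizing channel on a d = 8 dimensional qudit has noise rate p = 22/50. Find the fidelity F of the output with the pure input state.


F = (1-p) + p/d
= (1 - 0.4400) + 0.4400/8
= 0.5600 + 0.0550
= 0.6150

0.6150


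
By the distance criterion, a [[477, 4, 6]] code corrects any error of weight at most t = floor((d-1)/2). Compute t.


Code parameters: [[477, 4, 6]], distance d = 6.
Number of correctable errors = floor((d-1)/2)
= floor((6 - 1)/2)
= floor(5/2)
= 2

2


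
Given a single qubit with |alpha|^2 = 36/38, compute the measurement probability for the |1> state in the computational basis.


|alpha|^2 = 36/38 = 0.9474
|beta|^2 = 1 - 36/38 = 2/38 = 0.0526
P(|1>) = |beta|^2 = 0.0526

0.0526


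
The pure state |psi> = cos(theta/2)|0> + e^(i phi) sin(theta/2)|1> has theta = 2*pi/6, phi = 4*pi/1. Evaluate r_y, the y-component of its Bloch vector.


theta = 1.0472, phi = 12.5664
r_y = sin(theta)*sin(phi) = 0.8660 * 0.0000
r_y = 0.0000

0.0000


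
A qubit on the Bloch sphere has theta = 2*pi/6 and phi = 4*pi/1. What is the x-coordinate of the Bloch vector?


theta = 1.0472, phi = 12.5664
r_x = sin(theta)*cos(phi) = 0.8660 * 1.0000
r_x = 0.8660

0.8660


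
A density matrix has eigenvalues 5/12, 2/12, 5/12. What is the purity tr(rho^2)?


tr(rho^2) = sum of eigenvalues squared
= (5/12)^2 + (2/12)^2 + (5/12)^2
= (25 + 4 + 25) / 144
= 54/144
= 0.3750

0.3750


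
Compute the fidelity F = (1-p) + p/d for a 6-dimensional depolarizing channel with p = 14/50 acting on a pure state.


F = (1-p) + p/d
= (1 - 0.2800) + 0.2800/6
= 0.7200 + 0.0467
= 0.7667

0.7667


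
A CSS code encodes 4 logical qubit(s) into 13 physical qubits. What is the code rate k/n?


Code rate R = k/n
= 4/13
= 0.3077

0.3077


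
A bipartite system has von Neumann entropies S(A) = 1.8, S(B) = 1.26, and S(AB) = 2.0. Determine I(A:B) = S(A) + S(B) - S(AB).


I(A:B) = S(A) + S(B) - S(AB)
= 1.8 + 1.26 - 2.0
= 1.0600

1.0600


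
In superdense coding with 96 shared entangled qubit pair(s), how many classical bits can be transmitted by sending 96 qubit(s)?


Superdense coding allows 2 classical bits per shared entangled pair.
96 pair(s) -> 2 * 96 = 192 classical bits

192


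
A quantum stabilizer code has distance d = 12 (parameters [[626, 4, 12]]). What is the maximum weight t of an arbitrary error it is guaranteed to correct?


Code parameters: [[626, 4, 12]], distance d = 12.
Number of correctable errors = floor((d-1)/2)
= floor((12 - 1)/2)
= floor(11/2)
= 5

5


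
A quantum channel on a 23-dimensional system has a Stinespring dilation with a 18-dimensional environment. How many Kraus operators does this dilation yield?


Tracing out the environment in an orthonormal basis {|i>_E} gives Kraus operators K_i = <i|_E U |0>_E.
Number of Kraus operators = dim(H_env) = d_env
= 18

18


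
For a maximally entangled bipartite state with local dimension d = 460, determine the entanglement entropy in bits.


For a maximally entangled state in d x d:
S = log2(d) = log2(460)
= 8.8455

8.8455


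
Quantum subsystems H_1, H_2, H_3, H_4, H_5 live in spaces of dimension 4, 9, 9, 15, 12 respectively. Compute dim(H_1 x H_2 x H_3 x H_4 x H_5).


dim(H_1 x H_2 x H_3 x H_4 x H_5) = 4 * 9 * 9 * 15 * 12
= 36 * 9 * 15 * 12
= 324 * 15 * 12
= 4860 * 12
= 58320

58320


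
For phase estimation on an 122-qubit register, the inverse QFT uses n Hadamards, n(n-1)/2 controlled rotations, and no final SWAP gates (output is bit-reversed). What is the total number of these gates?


Hadamard gates: 122
Controlled rotations: n*(n-1)/2 = 122*121/2 = 7381
SWAP gates: 0 (omitted)
Total = 122 + 7381
= 7503

7503


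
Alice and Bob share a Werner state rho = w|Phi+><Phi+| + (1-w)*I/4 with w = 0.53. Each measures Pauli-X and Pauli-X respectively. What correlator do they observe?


|Phi+> = (|00> + |11>)/sqrt(2)
For the pure Bell state, <X_A X_B> = +1 (Bell-state Pauli correlator).
The maximally-mixed part I/4 has tr(I/4 * P tensor P) = 0 for any traceless Pauli P.
So <X_A X_B>_rho = w * (+1) + (1 - w) * 0
= 0.53 * (+1)
= 0.5300

0.5300


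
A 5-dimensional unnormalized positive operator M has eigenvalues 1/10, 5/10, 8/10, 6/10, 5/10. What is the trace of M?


tr(M) = sum of eigenvalues
= 1/10 + 5/10 + 8/10 + 6/10 + 5/10
= 25/10
= 2.5000

2.5000


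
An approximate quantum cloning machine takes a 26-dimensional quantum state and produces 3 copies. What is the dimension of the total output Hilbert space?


Output space = H^(tensor 3) where dim(H) = 26
dim = 26^3
= 676 (after 2 factors)
= 17576 (after 3 factors)
= 17576

17576


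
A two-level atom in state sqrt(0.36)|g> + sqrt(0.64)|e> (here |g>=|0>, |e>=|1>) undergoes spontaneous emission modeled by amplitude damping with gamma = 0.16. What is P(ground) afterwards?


For amplitude damping with parameter gamma on state sqrt(a)|0> + sqrt(b)|1>:
alpha^2 = 0.36, beta^2 = 0.64
P(|0>) = alpha^2 + gamma * beta^2
= 0.36 + 0.16 * 0.64
= 0.36 + 0.1024
= 0.4624

0.4624


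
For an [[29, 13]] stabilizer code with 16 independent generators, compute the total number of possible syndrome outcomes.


Each stabilizer generator gives a binary (+1 or -1) measurement outcome.
With 16 independent generators:
Total syndromes = 2^16
= 65536

65536


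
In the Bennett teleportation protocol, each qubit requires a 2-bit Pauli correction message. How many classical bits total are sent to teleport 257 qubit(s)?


Quantum teleportation requires 2 classical bits per qubit teleported.
257 qubit(s) -> 2 * 257 = 514 classical bits

514


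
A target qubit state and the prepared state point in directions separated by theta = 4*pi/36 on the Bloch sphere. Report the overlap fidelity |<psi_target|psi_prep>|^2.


For states separated by angle theta on Bloch sphere:
F = cos^2(theta/2)
theta = 4*pi/36 = 0.3491
theta/2 = 0.1745
cos(theta/2) = 0.9848
F = 0.9698

0.9698


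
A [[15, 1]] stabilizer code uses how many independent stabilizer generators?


For an [[n,k]] stabilizer code:
Number of stabilizer generators = n - k
= 15 - 1
= 14

14


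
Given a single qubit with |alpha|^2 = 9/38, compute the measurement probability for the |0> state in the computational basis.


|alpha|^2 = 9/38 = 0.2368
|beta|^2 = 1 - 9/38 = 29/38 = 0.7632
P(|0>) = |alpha|^2 = 0.2368

0.2368


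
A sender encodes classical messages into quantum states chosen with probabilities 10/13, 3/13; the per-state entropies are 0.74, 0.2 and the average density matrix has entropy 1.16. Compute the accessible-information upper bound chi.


chi = S(rho) - sum_i p_i * S(rho_i)
Weighted entropy = 10/13 * 0.74 + 3/13 * 0.2
= 0.6154
chi = 1.16 - 0.6154
= 0.5446

0.5446


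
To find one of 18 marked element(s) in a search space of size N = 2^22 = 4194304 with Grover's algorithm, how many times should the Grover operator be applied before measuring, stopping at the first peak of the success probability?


After j Grover iterations the success probability is P(j) = sin^2((2j+1)*theta), where sin(theta) = sqrt(k/N).
N = 2^22 = 4194304, k = 18
sin(theta) = sqrt(k/N) = 0.002071601898
theta = arcsin(sqrt(k/N)) = 0.00207160338 rad
P(j) reaches its first maximum when (2j+1)*theta is as close as possible to pi/2, i.e. j = round(pi/(4*theta) - 1/2).
pi/(4*theta) - 1/2 = 378.6257
(For comparison, the common estimate pi/4 * sqrt(N/k) = 379.1260; the exact maximiser is used here.)
Optimal iterations = 379

379


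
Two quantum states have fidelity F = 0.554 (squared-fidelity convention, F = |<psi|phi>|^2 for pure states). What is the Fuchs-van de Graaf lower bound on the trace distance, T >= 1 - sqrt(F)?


Fuchs-van de Graaf (squared-fidelity convention): 1 - sqrt(F) <= T <= sqrt(1 - F).
Lower bound: T >= 1 - sqrt(F)
sqrt(F) = sqrt(0.554) = 0.7443
T >= 1 - 0.7443
T >= 0.2557

0.2557


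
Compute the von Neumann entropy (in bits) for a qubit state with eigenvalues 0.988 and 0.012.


S = -p*log2(p) - (1-p)*log2(1-p)
p = 0.9880, 1-p = 0.0120
= -0.9880 * log2(0.9880) - 0.0120 * log2(0.0120)
= -(-0.0172) - (-0.0766)
= 0.0938

0.0938


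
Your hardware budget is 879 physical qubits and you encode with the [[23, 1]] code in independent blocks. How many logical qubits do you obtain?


Each code block uses 23 physical qubits for 1 logical qubit(s).
Number of complete blocks = floor(879 / 23) = 38
Logical qubits = 38 * 1
= 38

38


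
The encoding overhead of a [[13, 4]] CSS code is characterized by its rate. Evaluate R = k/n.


Code rate R = k/n
= 4/13
= 0.3077

0.3077


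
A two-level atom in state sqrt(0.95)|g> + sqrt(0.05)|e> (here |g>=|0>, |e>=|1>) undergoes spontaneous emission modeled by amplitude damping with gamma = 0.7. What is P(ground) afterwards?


For amplitude damping with parameter gamma on state sqrt(a)|0> + sqrt(b)|1>:
alpha^2 = 0.95, beta^2 = 0.05
P(|0>) = alpha^2 + gamma * beta^2
= 0.95 + 0.7 * 0.05
= 0.95 + 0.0350
= 0.9850

0.9850


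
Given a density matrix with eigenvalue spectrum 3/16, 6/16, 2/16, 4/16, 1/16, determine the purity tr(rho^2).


tr(rho^2) = sum of eigenvalues squared
= (3/16)^2 + (6/16)^2 + (2/16)^2 + (4/16)^2 + (1/16)^2
= (9 + 36 + 4 + 16 + 1) / 256
= 66/256
= 0.2578

0.2578


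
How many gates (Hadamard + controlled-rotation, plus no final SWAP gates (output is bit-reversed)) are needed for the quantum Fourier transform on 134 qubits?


Hadamard gates: 134
Controlled rotations: n*(n-1)/2 = 134*133/2 = 8911
SWAP gates: 0 (omitted)
Total = 134 + 8911
= 9045

9045


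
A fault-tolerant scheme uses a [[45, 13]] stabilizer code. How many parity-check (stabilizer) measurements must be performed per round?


For an [[n,k]] stabilizer code:
Number of stabilizer generators = n - k
= 45 - 13
= 32

32


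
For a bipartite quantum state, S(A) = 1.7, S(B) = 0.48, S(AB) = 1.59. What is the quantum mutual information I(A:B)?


I(A:B) = S(A) + S(B) - S(AB)
= 1.7 + 0.48 - 1.59
= 0.5900

0.5900


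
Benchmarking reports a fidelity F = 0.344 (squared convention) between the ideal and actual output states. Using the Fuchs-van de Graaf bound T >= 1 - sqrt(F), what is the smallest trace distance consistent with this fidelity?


Fuchs-van de Graaf (squared-fidelity convention): 1 - sqrt(F) <= T <= sqrt(1 - F).
Lower bound: T >= 1 - sqrt(F)
sqrt(F) = sqrt(0.344) = 0.5865
T >= 1 - 0.5865
T >= 0.4135

0.4135


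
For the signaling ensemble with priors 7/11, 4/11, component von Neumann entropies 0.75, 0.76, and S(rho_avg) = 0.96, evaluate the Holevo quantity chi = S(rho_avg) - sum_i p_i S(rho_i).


chi = S(rho) - sum_i p_i * S(rho_i)
Weighted entropy = 7/11 * 0.75 + 4/11 * 0.76
= 0.7536
chi = 0.96 - 0.7536
= 0.2064

0.2064


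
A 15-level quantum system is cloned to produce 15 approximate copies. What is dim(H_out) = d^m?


Output space = H^(tensor 15) where dim(H) = 15
dim = 15^15
= 225 (after 2 factors)
= 3375 (after 3 factors)
= 50625 (after 4 factors)
= 759375 (after 5 factors)
= 11390625 (after 6 factors)
= 170859375 (after 7 factors)
= 2562890625 (after 8 factors)
= 38443359375 (after 9 factors)
= 576650390625 (after 10 factors)
= 8649755859375 (after 11 factors)
= 129746337890625 (after 12 factors)
= 1946195068359375 (after 13 factors)
= 29192926025390625 (after 14 factors)
= 437893890380859375 (after 15 factors)
= 437893890380859375

437893890380859375


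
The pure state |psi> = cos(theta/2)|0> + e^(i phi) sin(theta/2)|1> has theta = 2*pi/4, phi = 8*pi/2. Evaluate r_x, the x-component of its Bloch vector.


theta = 1.5708, phi = 12.5664
r_x = sin(theta)*cos(phi) = 1.0000 * 1.0000
r_x = 1.0000

1.0000


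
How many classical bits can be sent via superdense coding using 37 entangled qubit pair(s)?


Superdense coding allows 2 classical bits per shared entangled pair.
37 pair(s) -> 2 * 37 = 74 classical bits

74


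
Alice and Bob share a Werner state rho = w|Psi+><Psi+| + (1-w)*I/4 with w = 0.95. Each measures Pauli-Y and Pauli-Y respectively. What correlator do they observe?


|Psi+> = (|01> + |10>)/sqrt(2)
For the pure Bell state, <Y_A Y_B> = +1 (Bell-state Pauli correlator).
The maximally-mixed part I/4 has tr(I/4 * P tensor P) = 0 for any traceless Pauli P.
So <Y_A Y_B>_rho = w * (+1) + (1 - w) * 0
= 0.95 * (+1)
= 0.9500

0.9500


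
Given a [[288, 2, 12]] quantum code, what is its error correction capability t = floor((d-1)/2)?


Code parameters: [[288, 2, 12]], distance d = 12.
Number of correctable errors = floor((d-1)/2)
= floor((12 - 1)/2)
= floor(11/2)
= 5

5


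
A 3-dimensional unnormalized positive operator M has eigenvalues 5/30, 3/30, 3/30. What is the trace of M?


tr(M) = sum of eigenvalues
= 5/30 + 3/30 + 3/30
= 11/30
= 0.3667

0.3667


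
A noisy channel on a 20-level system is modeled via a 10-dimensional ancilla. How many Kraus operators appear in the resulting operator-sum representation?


Tracing out the environment in an orthonormal basis {|i>_E} gives Kraus operators K_i = <i|_E U |0>_E.
Number of Kraus operators = dim(H_env) = d_env
= 10

10


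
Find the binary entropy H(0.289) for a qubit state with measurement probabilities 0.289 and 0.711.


S = -p*log2(p) - (1-p)*log2(1-p)
p = 0.2890, 1-p = 0.7110
= -0.2890 * log2(0.2890) - 0.7110 * log2(0.7110)
= -(-0.5176) - (-0.3499)
= 0.8674

0.8674


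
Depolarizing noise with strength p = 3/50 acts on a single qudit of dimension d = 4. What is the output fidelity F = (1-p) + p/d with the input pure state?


F = (1-p) + p/d
= (1 - 0.0600) + 0.0600/4
= 0.9400 + 0.0150
= 0.9550

0.9550


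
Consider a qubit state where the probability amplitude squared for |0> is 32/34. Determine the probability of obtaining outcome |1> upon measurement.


|alpha|^2 = 32/34 = 0.9412
|beta|^2 = 1 - 32/34 = 2/34 = 0.0588
P(|1>) = |beta|^2 = 0.0588

0.0588


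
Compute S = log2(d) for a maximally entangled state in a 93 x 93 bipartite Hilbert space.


For a maximally entangled state in d x d:
S = log2(d) = log2(93)
= 6.5392

6.5392


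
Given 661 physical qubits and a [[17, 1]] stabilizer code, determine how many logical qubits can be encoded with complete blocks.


Each code block uses 17 physical qubits for 1 logical qubit(s).
Number of complete blocks = floor(661 / 17) = 38
Logical qubits = 38 * 1
= 38

38


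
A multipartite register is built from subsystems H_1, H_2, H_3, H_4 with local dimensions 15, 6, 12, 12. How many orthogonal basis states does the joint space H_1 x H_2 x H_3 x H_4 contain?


dim(H_1 x H_2 x H_3 x H_4) = 15 * 6 * 12 * 12
= 90 * 12 * 12
= 1080 * 12
= 12960

12960


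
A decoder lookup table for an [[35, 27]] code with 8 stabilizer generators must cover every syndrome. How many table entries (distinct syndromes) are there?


Each stabilizer generator gives a binary (+1 or -1) measurement outcome.
With 8 independent generators:
Total syndromes = 2^8
= 256

256


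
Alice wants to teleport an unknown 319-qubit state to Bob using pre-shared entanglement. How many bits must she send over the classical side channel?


Quantum teleportation requires 2 classical bits per qubit teleported.
319 qubit(s) -> 2 * 319 = 638 classical bits

638


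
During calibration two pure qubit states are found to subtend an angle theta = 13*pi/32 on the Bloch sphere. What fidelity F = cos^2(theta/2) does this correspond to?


For states separated by angle theta on Bloch sphere:
F = cos^2(theta/2)
theta = 13*pi/32 = 1.2763
theta/2 = 0.6381
cos(theta/2) = 0.8032
F = 0.6451

0.6451


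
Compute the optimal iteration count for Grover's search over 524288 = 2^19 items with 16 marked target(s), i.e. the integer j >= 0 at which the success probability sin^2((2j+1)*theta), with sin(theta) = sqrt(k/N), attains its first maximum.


After j Grover iterations the success probability is P(j) = sin^2((2j+1)*theta), where sin(theta) = sqrt(k/N).
N = 2^19 = 524288, k = 16
sin(theta) = sqrt(k/N) = 0.005524271728
theta = arcsin(sqrt(k/N)) = 0.005524299826 rad
P(j) reaches its first maximum when (2j+1)*theta is as close as possible to pi/2, i.e. j = round(pi/(4*theta) - 1/2).
pi/(4*theta) - 1/2 = 141.6715
(For comparison, the common estimate pi/4 * sqrt(N/k) = 142.1723; the exact maximiser is used here.)
Optimal iterations = 142

142


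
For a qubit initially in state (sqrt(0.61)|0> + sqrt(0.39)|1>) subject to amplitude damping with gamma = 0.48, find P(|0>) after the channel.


For amplitude damping with parameter gamma on state sqrt(a)|0> + sqrt(b)|1>:
alpha^2 = 0.61, beta^2 = 0.39
P(|0>) = alpha^2 + gamma * beta^2
= 0.61 + 0.48 * 0.39
= 0.61 + 0.1872
= 0.7972

0.7972


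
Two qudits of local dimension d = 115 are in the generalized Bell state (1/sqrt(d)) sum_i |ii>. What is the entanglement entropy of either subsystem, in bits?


For a maximally entangled state in d x d:
S = log2(d) = log2(115)
= 6.8455

6.8455


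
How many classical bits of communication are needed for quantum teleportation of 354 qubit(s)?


Quantum teleportation requires 2 classical bits per qubit teleported.
354 qubit(s) -> 2 * 354 = 708 classical bits

708


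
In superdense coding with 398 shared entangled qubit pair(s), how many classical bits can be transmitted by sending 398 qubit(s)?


Superdense coding allows 2 classical bits per shared entangled pair.
398 pair(s) -> 2 * 398 = 796 classical bits

796


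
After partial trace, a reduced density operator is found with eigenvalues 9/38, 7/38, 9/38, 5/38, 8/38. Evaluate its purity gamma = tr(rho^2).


tr(rho^2) = sum of eigenvalues squared
= (9/38)^2 + (7/38)^2 + (9/38)^2 + (5/38)^2 + (8/38)^2
= (81 + 49 + 81 + 25 + 64) / 1444
= 300/1444
= 0.2078

0.2078


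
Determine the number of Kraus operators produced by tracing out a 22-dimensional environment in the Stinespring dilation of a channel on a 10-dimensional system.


Tracing out the environment in an orthonormal basis {|i>_E} gives Kraus operators K_i = <i|_E U |0>_E.
Number of Kraus operators = dim(H_env) = d_env
= 22

22


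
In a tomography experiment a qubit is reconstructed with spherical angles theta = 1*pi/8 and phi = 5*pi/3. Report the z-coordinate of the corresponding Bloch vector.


theta = 0.3927, phi = 5.2360
r_z = cos(theta) = 0.9239

0.9239


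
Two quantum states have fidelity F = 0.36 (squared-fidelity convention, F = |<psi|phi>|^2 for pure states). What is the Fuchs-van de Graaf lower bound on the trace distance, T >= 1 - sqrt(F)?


Fuchs-van de Graaf (squared-fidelity convention): 1 - sqrt(F) <= T <= sqrt(1 - F).
Lower bound: T >= 1 - sqrt(F)
sqrt(F) = sqrt(0.36) = 0.6000
T >= 1 - 0.6000
T >= 0.4000

0.4000


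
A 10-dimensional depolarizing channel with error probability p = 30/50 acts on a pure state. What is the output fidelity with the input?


F = (1-p) + p/d
= (1 - 0.6000) + 0.6000/10
= 0.4000 + 0.0600
= 0.4600

0.4600


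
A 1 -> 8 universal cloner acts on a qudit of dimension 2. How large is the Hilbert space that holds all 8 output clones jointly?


Output space = H^(tensor 8) where dim(H) = 2
dim = 2^8
= 4 (after 2 factors)
= 8 (after 3 factors)
= 16 (after 4 factors)
= 32 (after 5 factors)
= 64 (after 6 factors)
= 128 (after 7 factors)
= 256 (after 8 factors)
= 256

256


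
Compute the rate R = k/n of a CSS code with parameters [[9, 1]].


Code rate R = k/n
= 1/9
= 0.1111

0.1111


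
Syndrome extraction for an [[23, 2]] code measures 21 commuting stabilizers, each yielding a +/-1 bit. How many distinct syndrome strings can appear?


Each stabilizer generator gives a binary (+1 or -1) measurement outcome.
With 21 independent generators:
Total syndromes = 2^21
= 2097152

2097152


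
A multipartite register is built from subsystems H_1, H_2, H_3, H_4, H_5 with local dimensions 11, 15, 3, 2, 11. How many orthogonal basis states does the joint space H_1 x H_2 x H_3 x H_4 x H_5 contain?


dim(H_1 x H_2 x H_3 x H_4 x H_5) = 11 * 15 * 3 * 2 * 11
= 165 * 3 * 2 * 11
= 495 * 2 * 11
= 990 * 11
= 10890

10890


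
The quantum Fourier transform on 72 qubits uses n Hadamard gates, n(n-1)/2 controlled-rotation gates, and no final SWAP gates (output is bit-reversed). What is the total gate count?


Hadamard gates: 72
Controlled rotations: n*(n-1)/2 = 72*71/2 = 2556
SWAP gates: 0 (omitted)
Total = 72 + 2556
= 2628

2628


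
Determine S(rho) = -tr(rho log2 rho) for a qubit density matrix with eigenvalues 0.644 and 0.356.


S = -p*log2(p) - (1-p)*log2(1-p)
p = 0.6440, 1-p = 0.3560
= -0.6440 * log2(0.6440) - 0.3560 * log2(0.3560)
= -(-0.4089) - (-0.5305)
= 0.9393

0.9393


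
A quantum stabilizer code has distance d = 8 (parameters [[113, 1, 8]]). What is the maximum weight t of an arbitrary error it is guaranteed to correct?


Code parameters: [[113, 1, 8]], distance d = 8.
Number of correctable errors = floor((d-1)/2)
= floor((8 - 1)/2)
= floor(7/2)
= 3

3


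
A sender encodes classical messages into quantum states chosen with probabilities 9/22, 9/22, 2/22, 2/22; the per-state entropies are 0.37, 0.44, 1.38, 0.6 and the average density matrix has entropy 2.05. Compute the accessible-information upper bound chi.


chi = S(rho) - sum_i p_i * S(rho_i)
Weighted entropy = 9/22 * 0.37 + 9/22 * 0.44 + 2/22 * 1.38 + 2/22 * 0.6
= 0.5114
chi = 2.05 - 0.5114
= 1.5386

1.5386


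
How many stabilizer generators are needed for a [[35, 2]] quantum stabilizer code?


For an [[n,k]] stabilizer code:
Number of stabilizer generators = n - k
= 35 - 2
= 33

33


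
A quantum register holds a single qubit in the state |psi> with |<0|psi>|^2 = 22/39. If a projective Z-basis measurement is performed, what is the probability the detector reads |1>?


|alpha|^2 = 22/39 = 0.5641
|beta|^2 = 1 - 22/39 = 17/39 = 0.4359
P(|1>) = |beta|^2 = 0.4359

0.4359


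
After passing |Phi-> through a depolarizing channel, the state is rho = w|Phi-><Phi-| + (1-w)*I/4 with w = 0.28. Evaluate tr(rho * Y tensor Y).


|Phi-> = (|00> - |11>)/sqrt(2)
For the pure Bell state, <Y_A Y_B> = +1 (Bell-state Pauli correlator).
The maximally-mixed part I/4 has tr(I/4 * P tensor P) = 0 for any traceless Pauli P.
So <Y_A Y_B>_rho = w * (+1) + (1 - w) * 0
= 0.28 * (+1)
= 0.2800

0.2800


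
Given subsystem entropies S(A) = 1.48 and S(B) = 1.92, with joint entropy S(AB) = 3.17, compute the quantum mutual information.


I(A:B) = S(A) + S(B) - S(AB)
= 1.48 + 1.92 - 3.17
= 0.2300

0.2300


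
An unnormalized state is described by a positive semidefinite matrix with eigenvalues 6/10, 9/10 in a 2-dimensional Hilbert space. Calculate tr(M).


tr(M) = sum of eigenvalues
= 6/10 + 9/10
= 15/10
= 1.5000

1.5000


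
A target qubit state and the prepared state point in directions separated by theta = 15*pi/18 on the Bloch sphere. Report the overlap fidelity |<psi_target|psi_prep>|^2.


For states separated by angle theta on Bloch sphere:
F = cos^2(theta/2)
theta = 15*pi/18 = 2.6180
theta/2 = 1.3090
cos(theta/2) = 0.2588
F = 0.0670

0.0670


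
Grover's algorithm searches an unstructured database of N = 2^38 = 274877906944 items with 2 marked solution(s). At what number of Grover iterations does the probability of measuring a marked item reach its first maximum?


After j Grover iterations the success probability is P(j) = sin^2((2j+1)*theta), where sin(theta) = sqrt(k/N).
N = 2^38 = 274877906944, k = 2
sin(theta) = sqrt(k/N) = 2.697398305e-06
theta = arcsin(sqrt(k/N)) = 2.697398305e-06 rad
P(j) reaches its first maximum when (2j+1)*theta is as close as possible to pi/2, i.e. j = round(pi/(4*theta) - 1/2).
pi/(4*theta) - 1/2 = 291168.2762
(For comparison, the common estimate pi/4 * sqrt(N/k) = 291168.7762; the exact maximiser is used here.)
Optimal iterations = 291168

291168


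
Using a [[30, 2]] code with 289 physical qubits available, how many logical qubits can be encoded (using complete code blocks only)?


Each code block uses 30 physical qubits for 2 logical qubit(s).
Number of complete blocks = floor(289 / 30) = 9
Logical qubits = 9 * 2
= 18

18


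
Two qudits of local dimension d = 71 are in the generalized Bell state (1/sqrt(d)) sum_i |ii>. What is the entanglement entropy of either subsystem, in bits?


For a maximally entangled state in d x d:
S = log2(d) = log2(71)
= 6.1497

6.1497


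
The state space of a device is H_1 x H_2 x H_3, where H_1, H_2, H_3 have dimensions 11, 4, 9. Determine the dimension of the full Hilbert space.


dim(H_1 x H_2 x H_3) = 11 * 4 * 9
= 44 * 9
= 396

396


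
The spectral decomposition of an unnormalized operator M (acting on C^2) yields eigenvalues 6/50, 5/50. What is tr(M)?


tr(M) = sum of eigenvalues
= 6/50 + 5/50
= 11/50
= 0.2200

0.2200


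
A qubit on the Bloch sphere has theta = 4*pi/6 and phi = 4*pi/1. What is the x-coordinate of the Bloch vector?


theta = 2.0944, phi = 12.5664
r_x = sin(theta)*cos(phi) = 0.8660 * 1.0000
r_x = 0.8660

0.8660


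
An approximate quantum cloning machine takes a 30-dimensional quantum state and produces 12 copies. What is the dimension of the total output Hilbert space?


Output space = H^(tensor 12) where dim(H) = 30
dim = 30^12
= 900 (after 2 factors)
= 27000 (after 3 factors)
= 810000 (after 4 factors)
= 24300000 (after 5 factors)
= 729000000 (after 6 factors)
= 21870000000 (after 7 factors)
= 656100000000 (after 8 factors)
= 19683000000000 (after 9 factors)
= 590490000000000 (after 10 factors)
= 17714700000000000 (after 11 factors)
= 531441000000000000 (after 12 factors)
= 531441000000000000

531441000000000000


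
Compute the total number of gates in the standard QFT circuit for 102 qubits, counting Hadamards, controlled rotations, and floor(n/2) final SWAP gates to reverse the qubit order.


Hadamard gates: 102
Controlled rotations: n*(n-1)/2 = 102*101/2 = 5151
SWAP gates: floor(n/2) = floor(102/2) = 51
Total = 102 + 5151 + 51
= 5304

5304


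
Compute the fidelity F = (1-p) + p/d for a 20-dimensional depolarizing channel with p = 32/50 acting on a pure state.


F = (1-p) + p/d
= (1 - 0.6400) + 0.6400/20
= 0.3600 + 0.0320
= 0.3920

0.3920


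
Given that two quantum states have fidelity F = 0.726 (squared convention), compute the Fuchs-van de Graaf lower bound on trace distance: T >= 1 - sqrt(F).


Fuchs-van de Graaf (squared-fidelity convention): 1 - sqrt(F) <= T <= sqrt(1 - F).
Lower bound: T >= 1 - sqrt(F)
sqrt(F) = sqrt(0.726) = 0.8521
T >= 1 - 0.8521
T >= 0.1479

0.1479


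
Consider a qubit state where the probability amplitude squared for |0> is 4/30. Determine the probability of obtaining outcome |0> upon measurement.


|alpha|^2 = 4/30 = 0.1333
|beta|^2 = 1 - 4/30 = 26/30 = 0.8667
P(|0>) = |alpha|^2 = 0.1333

0.1333


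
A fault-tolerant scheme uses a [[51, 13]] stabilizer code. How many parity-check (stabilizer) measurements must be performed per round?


For an [[n,k]] stabilizer code:
Number of stabilizer generators = n - k
= 51 - 13
= 38

38


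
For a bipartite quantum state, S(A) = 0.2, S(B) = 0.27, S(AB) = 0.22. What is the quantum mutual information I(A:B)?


I(A:B) = S(A) + S(B) - S(AB)
= 0.2 + 0.27 - 0.22
= 0.2500

0.2500


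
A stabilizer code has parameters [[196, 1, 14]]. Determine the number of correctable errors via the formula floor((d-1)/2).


Code parameters: [[196, 1, 14]], distance d = 14.
Number of correctable errors = floor((d-1)/2)
= floor((14 - 1)/2)
= floor(13/2)
= 6

6


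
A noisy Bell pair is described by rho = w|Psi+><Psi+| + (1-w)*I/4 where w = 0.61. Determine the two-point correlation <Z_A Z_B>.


|Psi+> = (|01> + |10>)/sqrt(2)
For the pure Bell state, <Z_A Z_B> = -1 (Bell-state Pauli correlator).
The maximally-mixed part I/4 has tr(I/4 * P tensor P) = 0 for any traceless Pauli P.
So <Z_A Z_B>_rho = w * (-1) + (1 - w) * 0
= 0.61 * (-1)
= -0.6100

-0.6100


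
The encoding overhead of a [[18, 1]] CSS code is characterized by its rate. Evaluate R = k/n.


Code rate R = k/n
= 1/18
= 0.0556

0.0556


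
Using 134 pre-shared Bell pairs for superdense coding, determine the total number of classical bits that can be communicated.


Superdense coding allows 2 classical bits per shared entangled pair.
134 pair(s) -> 2 * 134 = 268 classical bits

268


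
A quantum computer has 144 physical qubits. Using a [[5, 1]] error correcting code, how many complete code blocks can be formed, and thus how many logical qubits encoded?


Each code block uses 5 physical qubits for 1 logical qubit(s).
Number of complete blocks = floor(144 / 5) = 28
Logical qubits = 28 * 1
= 28

28


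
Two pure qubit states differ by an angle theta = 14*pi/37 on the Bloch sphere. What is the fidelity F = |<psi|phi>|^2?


For states separated by angle theta on Bloch sphere:
F = cos^2(theta/2)
theta = 14*pi/37 = 1.1887
theta/2 = 0.5944
cos(theta/2) = 0.8285
F = 0.6864

0.6864


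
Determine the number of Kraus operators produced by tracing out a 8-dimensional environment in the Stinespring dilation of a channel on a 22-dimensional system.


Tracing out the environment in an orthonormal basis {|i>_E} gives Kraus operators K_i = <i|_E U |0>_E.
Number of Kraus operators = dim(H_env) = d_env
= 8

8


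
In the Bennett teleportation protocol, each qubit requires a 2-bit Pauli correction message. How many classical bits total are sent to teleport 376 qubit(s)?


Quantum teleportation requires 2 classical bits per qubit teleported.
376 qubit(s) -> 2 * 376 = 752 classical bits

752


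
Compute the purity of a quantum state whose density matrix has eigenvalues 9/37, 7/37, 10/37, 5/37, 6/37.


tr(rho^2) = sum of eigenvalues squared
= (9/37)^2 + (7/37)^2 + (10/37)^2 + (5/37)^2 + (6/37)^2
= (81 + 49 + 100 + 25 + 36) / 1369
= 291/1369
= 0.2126

0.2126


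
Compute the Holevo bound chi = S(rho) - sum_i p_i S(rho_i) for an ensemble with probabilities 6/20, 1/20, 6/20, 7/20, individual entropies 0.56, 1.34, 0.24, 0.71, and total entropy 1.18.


chi = S(rho) - sum_i p_i * S(rho_i)
Weighted entropy = 6/20 * 0.56 + 1/20 * 1.34 + 6/20 * 0.24 + 7/20 * 0.71
= 0.5555
chi = 1.18 - 0.5555
= 0.6245

0.6245


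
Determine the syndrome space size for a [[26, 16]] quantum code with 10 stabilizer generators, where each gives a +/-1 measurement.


Each stabilizer generator gives a binary (+1 or -1) measurement outcome.
With 10 independent generators:
Total syndromes = 2^10
= 1024

1024


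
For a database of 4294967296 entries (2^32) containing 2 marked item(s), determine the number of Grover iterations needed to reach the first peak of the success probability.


After j Grover iterations the success probability is P(j) = sin^2((2j+1)*theta), where sin(theta) = sqrt(k/N).
N = 2^32 = 4294967296, k = 2
sin(theta) = sqrt(k/N) = 2.157918644e-05
theta = arcsin(sqrt(k/N)) = 2.157918644e-05 rad
P(j) reaches its first maximum when (2j+1)*theta is as close as possible to pi/2, i.e. j = round(pi/(4*theta) - 1/2).
pi/(4*theta) - 1/2 = 36395.5970
(For comparison, the common estimate pi/4 * sqrt(N/k) = 36396.0970; the exact maximiser is used here.)
Optimal iterations = 36396

36396


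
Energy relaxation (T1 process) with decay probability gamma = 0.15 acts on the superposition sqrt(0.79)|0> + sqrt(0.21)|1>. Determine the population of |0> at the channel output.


For amplitude damping with parameter gamma on state sqrt(a)|0> + sqrt(b)|1>:
alpha^2 = 0.79, beta^2 = 0.21
P(|0>) = alpha^2 + gamma * beta^2
= 0.79 + 0.15 * 0.21
= 0.79 + 0.0315
= 0.8215

0.8215


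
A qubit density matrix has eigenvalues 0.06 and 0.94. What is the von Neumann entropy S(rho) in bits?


S = -p*log2(p) - (1-p)*log2(1-p)
p = 0.0600, 1-p = 0.9400
= -0.0600 * log2(0.0600) - 0.9400 * log2(0.9400)
= -(-0.2435) - (-0.0839)
= 0.3274

0.3274


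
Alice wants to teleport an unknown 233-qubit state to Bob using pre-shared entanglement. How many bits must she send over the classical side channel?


Quantum teleportation requires 2 classical bits per qubit teleported.
233 qubit(s) -> 2 * 233 = 466 classical bits

466


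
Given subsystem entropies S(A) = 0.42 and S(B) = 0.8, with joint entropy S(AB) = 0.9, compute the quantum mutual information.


I(A:B) = S(A) + S(B) - S(AB)
= 0.42 + 0.8 - 0.9
= 0.3200

0.3200


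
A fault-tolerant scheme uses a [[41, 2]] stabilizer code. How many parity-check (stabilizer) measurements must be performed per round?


For an [[n,k]] stabilizer code:
Number of stabilizer generators = n - k
= 41 - 2
= 39

39
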